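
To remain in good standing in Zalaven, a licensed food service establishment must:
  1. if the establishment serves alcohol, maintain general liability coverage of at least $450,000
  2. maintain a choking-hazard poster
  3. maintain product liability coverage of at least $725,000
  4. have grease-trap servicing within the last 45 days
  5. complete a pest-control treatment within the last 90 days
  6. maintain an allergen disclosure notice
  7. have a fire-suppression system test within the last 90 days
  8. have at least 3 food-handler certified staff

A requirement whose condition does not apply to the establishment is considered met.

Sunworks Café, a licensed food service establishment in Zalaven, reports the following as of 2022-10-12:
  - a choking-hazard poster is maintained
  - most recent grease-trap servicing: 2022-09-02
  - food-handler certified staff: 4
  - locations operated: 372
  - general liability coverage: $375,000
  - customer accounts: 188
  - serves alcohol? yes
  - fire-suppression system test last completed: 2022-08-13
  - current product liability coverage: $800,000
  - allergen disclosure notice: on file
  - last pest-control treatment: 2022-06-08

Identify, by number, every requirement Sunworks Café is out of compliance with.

1. condition 'serves alcohol' holds; general liability coverage $375,000 < $450,000 → not met
2. choking-hazard poster present → met
3. product liability coverage $800,000 ≥ $725,000 → met
4. grease-trap servicing 40 days ago vs limit 45 → met
5. pest-control treatment 126 days ago vs limit 90 → not met
6. allergen disclosure notice present → met
7. fire-suppression system test 60 days ago vs limit 90 → met
8. food-handler certified staff 4 ≥ 3 → met
Not met: 1, 5

1, 5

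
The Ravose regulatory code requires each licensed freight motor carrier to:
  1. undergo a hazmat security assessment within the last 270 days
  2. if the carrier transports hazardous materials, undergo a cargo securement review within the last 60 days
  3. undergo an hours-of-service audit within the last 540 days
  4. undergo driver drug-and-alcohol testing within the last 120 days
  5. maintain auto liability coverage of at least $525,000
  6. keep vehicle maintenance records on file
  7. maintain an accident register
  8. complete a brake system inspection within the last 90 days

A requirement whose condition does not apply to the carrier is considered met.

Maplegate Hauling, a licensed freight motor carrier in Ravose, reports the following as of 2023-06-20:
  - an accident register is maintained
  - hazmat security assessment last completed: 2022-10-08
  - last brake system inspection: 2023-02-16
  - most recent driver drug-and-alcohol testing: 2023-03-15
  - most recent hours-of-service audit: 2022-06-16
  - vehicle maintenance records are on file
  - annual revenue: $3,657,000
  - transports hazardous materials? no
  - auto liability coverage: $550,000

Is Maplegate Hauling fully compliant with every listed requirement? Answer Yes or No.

1. hazmat security assessment 255 days ago vs limit 270 → met
2. condition 'transports hazardous materials' does not hold → requirement n/a → met
3. hours-of-service audit 369 days ago vs limit 540 → met
4. driver drug-and-alcohol testing 97 days ago vs limit 120 → met
5. auto liability coverage $550,000 ≥ $525,000 → met
6. vehicle maintenance records present → met
7. accident register present → met
8. brake system inspection 124 days ago vs limit 90 → not met
Not met: 8

No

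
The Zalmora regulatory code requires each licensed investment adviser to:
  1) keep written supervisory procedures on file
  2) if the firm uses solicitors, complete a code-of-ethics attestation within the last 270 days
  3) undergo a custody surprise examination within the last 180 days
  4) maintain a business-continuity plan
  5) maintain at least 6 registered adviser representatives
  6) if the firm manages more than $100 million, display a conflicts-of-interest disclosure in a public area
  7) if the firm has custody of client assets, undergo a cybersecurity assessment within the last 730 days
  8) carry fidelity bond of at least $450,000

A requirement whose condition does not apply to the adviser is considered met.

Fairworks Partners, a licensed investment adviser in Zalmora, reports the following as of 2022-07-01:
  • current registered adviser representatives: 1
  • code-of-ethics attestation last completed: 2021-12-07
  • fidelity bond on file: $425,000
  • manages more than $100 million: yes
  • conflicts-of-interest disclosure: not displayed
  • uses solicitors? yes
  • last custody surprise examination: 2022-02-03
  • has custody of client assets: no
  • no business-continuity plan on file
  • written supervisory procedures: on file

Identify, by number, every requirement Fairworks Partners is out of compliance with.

1. written supervisory procedures present → met
2. condition 'uses solicitors' holds; code-of-ethics attestation 206 days ago vs limit 270 → met
3. custody surprise examination 148 days ago vs limit 180 → met
4. business-continuity plan absent → not met
5. registered adviser representatives 1 < 6 → not met
6. condition 'manages more than $100 million' holds; conflicts-of-interest disclosure absent → not met
7. condition 'has custody of client assets' does not hold → requirement n/a → met
8. fidelity bond $425,000 < $450,000 → not met
Not met: 4, 5, 6, 8

4, 5, 6, 8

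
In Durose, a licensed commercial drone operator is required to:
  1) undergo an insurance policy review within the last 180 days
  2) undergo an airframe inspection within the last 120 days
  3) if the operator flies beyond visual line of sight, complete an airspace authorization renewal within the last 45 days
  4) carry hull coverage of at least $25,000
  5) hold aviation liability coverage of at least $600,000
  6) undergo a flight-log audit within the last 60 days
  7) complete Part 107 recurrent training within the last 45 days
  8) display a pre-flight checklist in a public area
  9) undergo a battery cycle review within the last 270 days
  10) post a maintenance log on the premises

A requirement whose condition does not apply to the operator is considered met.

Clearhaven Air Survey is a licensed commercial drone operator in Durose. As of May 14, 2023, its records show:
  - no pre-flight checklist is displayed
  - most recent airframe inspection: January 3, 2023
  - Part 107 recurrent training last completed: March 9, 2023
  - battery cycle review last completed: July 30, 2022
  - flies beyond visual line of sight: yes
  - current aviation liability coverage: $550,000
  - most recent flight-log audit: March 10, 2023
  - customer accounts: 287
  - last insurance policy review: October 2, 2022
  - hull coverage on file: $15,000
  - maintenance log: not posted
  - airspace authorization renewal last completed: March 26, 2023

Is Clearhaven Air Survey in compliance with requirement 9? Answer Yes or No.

9. battery cycle review 288 days ago vs limit 270 → not met

No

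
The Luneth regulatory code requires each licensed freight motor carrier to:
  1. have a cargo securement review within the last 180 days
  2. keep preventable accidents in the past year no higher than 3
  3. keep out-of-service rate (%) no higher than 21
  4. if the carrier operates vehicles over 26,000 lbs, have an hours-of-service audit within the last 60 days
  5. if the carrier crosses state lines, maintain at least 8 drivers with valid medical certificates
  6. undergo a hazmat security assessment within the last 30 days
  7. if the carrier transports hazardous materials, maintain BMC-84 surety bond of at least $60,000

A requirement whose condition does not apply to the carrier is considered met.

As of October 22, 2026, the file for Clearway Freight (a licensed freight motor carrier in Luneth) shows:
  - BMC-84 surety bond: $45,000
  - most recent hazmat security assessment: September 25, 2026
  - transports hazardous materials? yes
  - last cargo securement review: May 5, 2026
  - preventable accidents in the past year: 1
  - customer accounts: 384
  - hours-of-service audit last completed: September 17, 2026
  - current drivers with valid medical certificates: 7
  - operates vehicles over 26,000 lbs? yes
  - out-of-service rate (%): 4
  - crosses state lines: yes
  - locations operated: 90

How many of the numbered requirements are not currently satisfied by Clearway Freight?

2

1. cargo securement review 170 days ago vs limit 180 → met
2. preventable accidents in the past year 1 ≤ 3 → met
3. out-of-service rate (%) 4 ≤ 21 → met
4. condition 'operates vehicles over 26,000 lbs' holds; hours-of-service audit 35 days ago vs limit 60 → met
5. condition 'crosses state lines' holds; drivers with valid medical certificates 7 < 8 → not met
6. hazmat security assessment 27 days ago vs limit 30 → met
7. condition 'transports hazardous materials' holds; BMC-84 surety bond $45,000 < $60,000 → not met
Not met: 2 of 7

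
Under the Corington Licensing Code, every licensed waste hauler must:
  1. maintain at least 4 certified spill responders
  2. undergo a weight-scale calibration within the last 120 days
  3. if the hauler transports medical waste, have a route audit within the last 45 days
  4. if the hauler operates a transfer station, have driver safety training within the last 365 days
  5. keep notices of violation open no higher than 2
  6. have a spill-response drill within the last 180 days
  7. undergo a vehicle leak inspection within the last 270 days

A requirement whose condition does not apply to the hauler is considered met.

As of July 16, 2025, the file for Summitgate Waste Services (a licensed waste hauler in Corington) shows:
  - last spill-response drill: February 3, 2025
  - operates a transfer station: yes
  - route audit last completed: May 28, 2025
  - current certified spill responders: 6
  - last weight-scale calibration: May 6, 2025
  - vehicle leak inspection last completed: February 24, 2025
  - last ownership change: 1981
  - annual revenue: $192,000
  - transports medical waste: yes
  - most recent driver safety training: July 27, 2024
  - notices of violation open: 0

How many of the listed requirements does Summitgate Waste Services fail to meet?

1

1. certified spill responders 6 ≥ 4 → met
2. weight-scale calibration 71 days ago vs limit 120 → met
3. condition 'transports medical waste' holds; route audit 49 days ago vs limit 45 → not met
4. condition 'operates a transfer station' holds; driver safety training 354 days ago vs limit 365 → met
5. notices of violation open 0 ≤ 2 → met
6. spill-response drill 163 days ago vs limit 180 → met
7. vehicle leak inspection 142 days ago vs limit 270 → met
Not met: 1 of 7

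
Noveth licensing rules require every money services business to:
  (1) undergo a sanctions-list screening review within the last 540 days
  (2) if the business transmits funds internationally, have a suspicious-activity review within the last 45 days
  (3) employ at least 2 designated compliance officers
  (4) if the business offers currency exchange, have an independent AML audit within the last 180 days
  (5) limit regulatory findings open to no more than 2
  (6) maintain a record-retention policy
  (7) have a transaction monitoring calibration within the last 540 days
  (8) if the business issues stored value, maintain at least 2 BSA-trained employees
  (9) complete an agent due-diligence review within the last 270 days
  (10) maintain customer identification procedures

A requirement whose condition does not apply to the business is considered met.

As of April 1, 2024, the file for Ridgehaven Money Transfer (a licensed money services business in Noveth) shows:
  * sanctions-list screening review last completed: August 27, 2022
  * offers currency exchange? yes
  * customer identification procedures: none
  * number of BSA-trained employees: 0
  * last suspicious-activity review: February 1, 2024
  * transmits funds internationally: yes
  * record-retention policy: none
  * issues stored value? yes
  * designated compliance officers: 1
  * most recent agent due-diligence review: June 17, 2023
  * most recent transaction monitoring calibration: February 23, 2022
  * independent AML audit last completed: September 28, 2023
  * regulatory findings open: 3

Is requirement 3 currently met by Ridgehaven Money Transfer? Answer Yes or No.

No

3. designated compliance officers 1 < 2 → not met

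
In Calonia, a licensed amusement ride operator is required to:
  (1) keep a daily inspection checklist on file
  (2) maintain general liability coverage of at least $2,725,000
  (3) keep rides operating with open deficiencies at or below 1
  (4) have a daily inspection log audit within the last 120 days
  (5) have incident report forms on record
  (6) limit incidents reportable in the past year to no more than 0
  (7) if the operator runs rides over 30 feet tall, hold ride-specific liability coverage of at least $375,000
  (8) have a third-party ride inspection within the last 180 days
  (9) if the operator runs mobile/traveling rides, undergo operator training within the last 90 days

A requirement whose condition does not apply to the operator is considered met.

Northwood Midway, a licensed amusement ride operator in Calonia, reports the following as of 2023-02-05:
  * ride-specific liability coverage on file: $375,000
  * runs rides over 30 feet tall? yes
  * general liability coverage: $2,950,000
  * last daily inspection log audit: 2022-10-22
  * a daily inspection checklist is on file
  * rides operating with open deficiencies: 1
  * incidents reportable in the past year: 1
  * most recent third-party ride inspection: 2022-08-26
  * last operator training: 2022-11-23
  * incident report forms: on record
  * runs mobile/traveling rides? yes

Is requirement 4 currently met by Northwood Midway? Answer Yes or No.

4. daily inspection log audit 106 days ago vs limit 120 → met

Yes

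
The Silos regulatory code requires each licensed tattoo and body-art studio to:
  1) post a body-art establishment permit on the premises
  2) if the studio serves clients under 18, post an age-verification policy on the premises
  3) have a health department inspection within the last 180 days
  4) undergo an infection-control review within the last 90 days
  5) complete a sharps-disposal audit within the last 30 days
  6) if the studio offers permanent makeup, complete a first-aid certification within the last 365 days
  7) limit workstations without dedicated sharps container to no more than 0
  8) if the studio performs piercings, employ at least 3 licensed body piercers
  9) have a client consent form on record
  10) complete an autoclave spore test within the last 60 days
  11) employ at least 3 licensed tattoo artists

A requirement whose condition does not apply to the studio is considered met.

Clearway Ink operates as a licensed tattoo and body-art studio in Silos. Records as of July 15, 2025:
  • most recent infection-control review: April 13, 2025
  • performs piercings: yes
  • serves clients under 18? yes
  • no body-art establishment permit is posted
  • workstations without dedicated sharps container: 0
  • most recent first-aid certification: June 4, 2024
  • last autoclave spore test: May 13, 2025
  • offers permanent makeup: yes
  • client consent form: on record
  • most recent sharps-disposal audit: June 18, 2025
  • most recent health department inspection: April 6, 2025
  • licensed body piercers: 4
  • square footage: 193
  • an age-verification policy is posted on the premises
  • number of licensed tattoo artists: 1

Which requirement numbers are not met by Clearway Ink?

1, 4, 6, 10, 11

1. body-art establishment permit absent → not met
2. condition 'serves clients under 18' holds; age-verification policy present → met
3. health department inspection 100 days ago vs limit 180 → met
4. infection-control review 93 days ago vs limit 90 → not met
5. sharps-disposal audit 27 days ago vs limit 30 → met
6. condition 'offers permanent makeup' holds; first-aid certification 406 days ago vs limit 365 → not met
7. workstations without dedicated sharps container 0 ≤ 0 → met
8. condition 'performs piercings' holds; licensed body piercers 4 ≥ 3 → met
9. client consent form present → met
10. autoclave spore test 63 days ago vs limit 60 → not met
11. licensed tattoo artists 1 < 3 → not met
Not met: 1, 4, 6, 10, 11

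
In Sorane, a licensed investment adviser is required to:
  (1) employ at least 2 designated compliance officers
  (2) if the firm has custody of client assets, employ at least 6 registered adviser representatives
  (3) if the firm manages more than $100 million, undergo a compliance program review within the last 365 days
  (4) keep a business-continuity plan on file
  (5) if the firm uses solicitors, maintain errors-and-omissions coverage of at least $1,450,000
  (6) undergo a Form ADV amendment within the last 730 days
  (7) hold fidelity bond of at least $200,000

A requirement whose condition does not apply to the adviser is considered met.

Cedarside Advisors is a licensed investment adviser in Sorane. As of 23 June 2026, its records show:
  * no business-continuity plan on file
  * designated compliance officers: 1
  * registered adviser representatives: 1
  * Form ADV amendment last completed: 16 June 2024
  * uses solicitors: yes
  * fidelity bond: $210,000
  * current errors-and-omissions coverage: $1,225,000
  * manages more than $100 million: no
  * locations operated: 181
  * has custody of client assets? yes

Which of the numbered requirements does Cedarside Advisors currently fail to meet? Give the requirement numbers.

1, 2, 4, 5, 6

1. designated compliance officers 1 < 2 → not met
2. condition 'has custody of client assets' holds; registered adviser representatives 1 < 6 → not met
3. condition 'manages more than $100 million' does not hold → requirement n/a → met
4. business-continuity plan absent → not met
5. condition 'uses solicitors' holds; errors-and-omissions coverage $1,225,000 < $1,450,000 → not met
6. Form ADV amendment 737 days ago vs limit 730 → not met
7. fidelity bond $210,000 ≥ $200,000 → met
Not met: 1, 2, 4, 5, 6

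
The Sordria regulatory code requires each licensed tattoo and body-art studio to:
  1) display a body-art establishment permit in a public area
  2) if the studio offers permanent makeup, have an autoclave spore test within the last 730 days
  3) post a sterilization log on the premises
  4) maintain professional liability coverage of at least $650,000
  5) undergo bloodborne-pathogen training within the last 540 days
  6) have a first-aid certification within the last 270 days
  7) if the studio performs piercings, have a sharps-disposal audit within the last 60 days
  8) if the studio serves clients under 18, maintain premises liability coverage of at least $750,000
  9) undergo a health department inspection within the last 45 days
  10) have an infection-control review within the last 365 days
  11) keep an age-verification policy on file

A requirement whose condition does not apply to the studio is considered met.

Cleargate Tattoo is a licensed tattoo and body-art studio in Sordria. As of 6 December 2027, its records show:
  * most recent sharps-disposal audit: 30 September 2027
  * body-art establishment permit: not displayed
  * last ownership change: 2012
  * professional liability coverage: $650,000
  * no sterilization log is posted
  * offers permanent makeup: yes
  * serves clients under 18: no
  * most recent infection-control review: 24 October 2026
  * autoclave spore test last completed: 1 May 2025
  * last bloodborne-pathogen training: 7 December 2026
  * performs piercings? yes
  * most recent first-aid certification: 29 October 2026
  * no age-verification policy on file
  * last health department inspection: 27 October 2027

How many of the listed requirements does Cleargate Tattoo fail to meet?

7

1. body-art establishment permit absent → not met
2. condition 'offers permanent makeup' holds; autoclave spore test 949 days ago vs limit 730 → not met
3. sterilization log absent → not met
4. professional liability coverage $650,000 ≥ $650,000 → met
5. bloodborne-pathogen training 364 days ago vs limit 540 → met
6. first-aid certification 403 days ago vs limit 270 → not met
7. condition 'performs piercings' holds; sharps-disposal audit 67 days ago vs limit 60 → not met
8. condition 'serves clients under 18' does not hold → requirement n/a → met
9. health department inspection 40 days ago vs limit 45 → met
10. infection-control review 408 days ago vs limit 365 → not met
11. age-verification policy absent → not met
Not met: 7 of 11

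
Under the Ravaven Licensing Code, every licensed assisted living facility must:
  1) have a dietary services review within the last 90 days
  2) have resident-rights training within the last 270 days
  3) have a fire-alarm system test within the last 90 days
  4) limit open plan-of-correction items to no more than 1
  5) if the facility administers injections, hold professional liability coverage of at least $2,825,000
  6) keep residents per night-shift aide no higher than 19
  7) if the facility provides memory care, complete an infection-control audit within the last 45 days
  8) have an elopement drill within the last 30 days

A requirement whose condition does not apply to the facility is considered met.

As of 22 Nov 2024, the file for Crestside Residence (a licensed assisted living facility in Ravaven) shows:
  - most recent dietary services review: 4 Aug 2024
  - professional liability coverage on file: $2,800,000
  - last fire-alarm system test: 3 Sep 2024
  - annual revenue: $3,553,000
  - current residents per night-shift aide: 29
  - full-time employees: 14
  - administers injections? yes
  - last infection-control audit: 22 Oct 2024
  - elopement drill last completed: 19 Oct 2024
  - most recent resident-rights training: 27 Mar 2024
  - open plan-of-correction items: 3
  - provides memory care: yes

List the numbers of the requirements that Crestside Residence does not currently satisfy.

1, 4, 5, 6, 8

1. dietary services review 110 days ago vs limit 90 → not met
2. resident-rights training 240 days ago vs limit 270 → met
3. fire-alarm system test 80 days ago vs limit 90 → met
4. open plan-of-correction items 3 > 1 → not met
5. condition 'administers injections' holds; professional liability coverage $2,800,000 < $2,825,000 → not met
6. residents per night-shift aide 29 > 19 → not met
7. condition 'provides memory care' holds; infection-control audit 31 days ago vs limit 45 → met
8. elopement drill 34 days ago vs limit 30 → not met
Not met: 1, 4, 5, 6, 8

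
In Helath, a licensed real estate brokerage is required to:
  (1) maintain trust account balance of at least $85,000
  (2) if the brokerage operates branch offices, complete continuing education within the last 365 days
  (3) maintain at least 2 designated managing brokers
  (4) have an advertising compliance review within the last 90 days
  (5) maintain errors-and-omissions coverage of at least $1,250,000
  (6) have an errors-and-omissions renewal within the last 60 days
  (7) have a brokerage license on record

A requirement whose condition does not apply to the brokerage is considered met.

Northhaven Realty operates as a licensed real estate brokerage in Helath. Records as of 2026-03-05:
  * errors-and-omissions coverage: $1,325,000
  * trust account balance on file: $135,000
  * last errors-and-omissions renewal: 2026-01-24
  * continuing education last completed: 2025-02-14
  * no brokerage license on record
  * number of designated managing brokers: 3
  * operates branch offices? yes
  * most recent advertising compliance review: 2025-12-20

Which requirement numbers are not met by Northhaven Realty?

2, 7

1. trust account balance $135,000 ≥ $85,000 → met
2. condition 'operates branch offices' holds; continuing education 384 days ago vs limit 365 → not met
3. designated managing brokers 3 ≥ 2 → met
4. advertising compliance review 75 days ago vs limit 90 → met
5. errors-and-omissions coverage $1,325,000 ≥ $1,250,000 → met
6. errors-and-omissions renewal 40 days ago vs limit 60 → met
7. brokerage license absent → not met
Not met: 2, 7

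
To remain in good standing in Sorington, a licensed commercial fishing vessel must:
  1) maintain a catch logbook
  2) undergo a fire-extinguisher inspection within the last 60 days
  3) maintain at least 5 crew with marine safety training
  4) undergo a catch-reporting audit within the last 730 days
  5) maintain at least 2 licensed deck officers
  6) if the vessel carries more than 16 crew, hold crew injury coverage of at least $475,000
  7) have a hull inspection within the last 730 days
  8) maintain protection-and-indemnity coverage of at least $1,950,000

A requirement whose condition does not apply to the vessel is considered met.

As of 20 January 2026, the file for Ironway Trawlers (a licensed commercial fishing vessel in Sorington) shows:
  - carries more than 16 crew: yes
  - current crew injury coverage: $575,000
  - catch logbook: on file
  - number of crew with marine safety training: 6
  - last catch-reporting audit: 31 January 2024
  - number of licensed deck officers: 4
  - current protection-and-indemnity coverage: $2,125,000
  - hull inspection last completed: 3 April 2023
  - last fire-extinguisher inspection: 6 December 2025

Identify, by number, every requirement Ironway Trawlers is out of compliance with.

7

1. catch logbook present → met
2. fire-extinguisher inspection 45 days ago vs limit 60 → met
3. crew with marine safety training 6 ≥ 5 → met
4. catch-reporting audit 720 days ago vs limit 730 → met
5. licensed deck officers 4 ≥ 2 → met
6. condition 'carries more than 16 crew' holds; crew injury coverage $575,000 ≥ $475,000 → met
7. hull inspection 1023 days ago vs limit 730 → not met
8. protection-and-indemnity coverage $2,125,000 ≥ $1,950,000 → met
Not met: 7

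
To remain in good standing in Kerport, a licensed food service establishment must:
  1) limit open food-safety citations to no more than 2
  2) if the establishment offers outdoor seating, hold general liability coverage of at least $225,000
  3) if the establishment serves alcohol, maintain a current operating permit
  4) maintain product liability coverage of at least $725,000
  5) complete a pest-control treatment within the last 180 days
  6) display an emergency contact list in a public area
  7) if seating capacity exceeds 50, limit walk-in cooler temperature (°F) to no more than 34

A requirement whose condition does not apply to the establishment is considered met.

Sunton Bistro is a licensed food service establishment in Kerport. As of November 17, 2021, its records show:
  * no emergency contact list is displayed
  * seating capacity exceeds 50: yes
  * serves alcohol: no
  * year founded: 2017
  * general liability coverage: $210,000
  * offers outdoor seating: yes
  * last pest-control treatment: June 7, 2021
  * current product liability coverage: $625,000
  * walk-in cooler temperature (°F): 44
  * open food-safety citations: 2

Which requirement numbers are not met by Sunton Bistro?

1. open food-safety citations 2 ≤ 2 → met
2. condition 'offers outdoor seating' holds; general liability coverage $210,000 < $225,000 → not met
3. condition 'serves alcohol' does not hold → requirement n/a → met
4. product liability coverage $625,000 < $725,000 → not met
5. pest-control treatment 163 days ago vs limit 180 → met
6. emergency contact list absent → not met
7. condition 'seating capacity exceeds 50' holds; walk-in cooler temperature (°F) 44 > 34 → not met
Not met: 2, 4, 6, 7

2, 4, 6, 7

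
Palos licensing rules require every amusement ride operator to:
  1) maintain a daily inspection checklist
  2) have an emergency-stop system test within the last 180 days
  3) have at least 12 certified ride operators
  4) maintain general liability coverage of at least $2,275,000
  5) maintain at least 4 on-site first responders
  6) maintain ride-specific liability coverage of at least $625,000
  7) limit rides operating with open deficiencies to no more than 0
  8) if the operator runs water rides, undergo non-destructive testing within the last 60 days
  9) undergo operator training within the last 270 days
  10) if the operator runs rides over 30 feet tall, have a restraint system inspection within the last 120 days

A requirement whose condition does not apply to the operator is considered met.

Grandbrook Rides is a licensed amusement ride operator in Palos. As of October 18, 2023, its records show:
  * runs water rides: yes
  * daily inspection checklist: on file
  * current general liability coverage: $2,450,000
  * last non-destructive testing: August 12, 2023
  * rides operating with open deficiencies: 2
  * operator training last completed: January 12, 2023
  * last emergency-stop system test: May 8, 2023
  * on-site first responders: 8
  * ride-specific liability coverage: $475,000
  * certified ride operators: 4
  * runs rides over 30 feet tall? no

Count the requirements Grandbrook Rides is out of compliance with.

1. daily inspection checklist present → met
2. emergency-stop system test 163 days ago vs limit 180 → met
3. certified ride operators 4 < 12 → not met
4. general liability coverage $2,450,000 ≥ $2,275,000 → met
5. on-site first responders 8 ≥ 4 → met
6. ride-specific liability coverage $475,000 < $625,000 → not met
7. rides operating with open deficiencies 2 > 0 → not met
8. condition 'runs water rides' holds; non-destructive testing 67 days ago vs limit 60 → not met
9. operator training 279 days ago vs limit 270 → not met
10. condition 'runs rides over 30 feet tall' does not hold → requirement n/a → met
Not met: 5 of 10

5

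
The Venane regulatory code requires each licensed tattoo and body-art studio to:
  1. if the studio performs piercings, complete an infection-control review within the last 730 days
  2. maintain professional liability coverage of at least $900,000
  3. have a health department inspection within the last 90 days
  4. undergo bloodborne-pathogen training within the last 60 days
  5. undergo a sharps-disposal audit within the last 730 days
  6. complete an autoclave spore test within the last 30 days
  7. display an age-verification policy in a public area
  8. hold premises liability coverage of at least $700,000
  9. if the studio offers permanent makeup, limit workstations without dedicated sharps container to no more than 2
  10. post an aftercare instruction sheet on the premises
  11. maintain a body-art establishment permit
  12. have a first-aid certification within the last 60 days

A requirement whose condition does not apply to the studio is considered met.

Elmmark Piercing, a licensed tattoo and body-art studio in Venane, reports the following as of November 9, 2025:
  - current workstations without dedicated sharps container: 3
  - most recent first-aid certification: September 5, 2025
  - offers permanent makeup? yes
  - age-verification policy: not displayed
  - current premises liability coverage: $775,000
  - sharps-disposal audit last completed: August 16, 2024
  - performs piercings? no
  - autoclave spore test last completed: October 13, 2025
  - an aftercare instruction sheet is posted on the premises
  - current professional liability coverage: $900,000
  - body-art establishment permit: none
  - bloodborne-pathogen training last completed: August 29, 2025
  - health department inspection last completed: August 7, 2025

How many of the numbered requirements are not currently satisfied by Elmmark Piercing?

1. condition 'performs piercings' does not hold → requirement n/a → met
2. professional liability coverage $900,000 ≥ $900,000 → met
3. health department inspection 94 days ago vs limit 90 → not met
4. bloodborne-pathogen training 72 days ago vs limit 60 → not met
5. sharps-disposal audit 450 days ago vs limit 730 → met
6. autoclave spore test 27 days ago vs limit 30 → met
7. age-verification policy absent → not met
8. premises liability coverage $775,000 ≥ $700,000 → met
9. condition 'offers permanent makeup' holds; workstations without dedicated sharps container 3 > 2 → not met
10. aftercare instruction sheet present → met
11. body-art establishment permit absent → not met
12. first-aid certification 65 days ago vs limit 60 → not met
Not met: 6 of 12

6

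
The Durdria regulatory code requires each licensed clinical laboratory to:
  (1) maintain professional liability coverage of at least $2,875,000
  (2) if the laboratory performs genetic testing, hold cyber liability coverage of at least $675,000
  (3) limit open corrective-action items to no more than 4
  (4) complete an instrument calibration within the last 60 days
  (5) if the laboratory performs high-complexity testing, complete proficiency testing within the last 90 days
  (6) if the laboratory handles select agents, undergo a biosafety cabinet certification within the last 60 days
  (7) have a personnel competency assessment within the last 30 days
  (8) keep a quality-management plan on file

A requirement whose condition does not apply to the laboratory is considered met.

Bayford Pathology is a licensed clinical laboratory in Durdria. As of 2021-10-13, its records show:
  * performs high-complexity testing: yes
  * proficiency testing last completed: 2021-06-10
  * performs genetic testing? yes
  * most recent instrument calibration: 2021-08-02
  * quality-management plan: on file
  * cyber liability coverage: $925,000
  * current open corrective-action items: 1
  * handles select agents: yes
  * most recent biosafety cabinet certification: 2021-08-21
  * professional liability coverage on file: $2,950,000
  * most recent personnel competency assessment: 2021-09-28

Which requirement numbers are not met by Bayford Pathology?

1. professional liability coverage $2,950,000 ≥ $2,875,000 → met
2. condition 'performs genetic testing' holds; cyber liability coverage $925,000 ≥ $675,000 → met
3. open corrective-action items 1 ≤ 4 → met
4. instrument calibration 72 days ago vs limit 60 → not met
5. condition 'performs high-complexity testing' holds; proficiency testing 125 days ago vs limit 90 → not met
6. condition 'handles select agents' holds; biosafety cabinet certification 53 days ago vs limit 60 → met
7. personnel competency assessment 15 days ago vs limit 30 → met
8. quality-management plan present → met
Not met: 4, 5

4, 5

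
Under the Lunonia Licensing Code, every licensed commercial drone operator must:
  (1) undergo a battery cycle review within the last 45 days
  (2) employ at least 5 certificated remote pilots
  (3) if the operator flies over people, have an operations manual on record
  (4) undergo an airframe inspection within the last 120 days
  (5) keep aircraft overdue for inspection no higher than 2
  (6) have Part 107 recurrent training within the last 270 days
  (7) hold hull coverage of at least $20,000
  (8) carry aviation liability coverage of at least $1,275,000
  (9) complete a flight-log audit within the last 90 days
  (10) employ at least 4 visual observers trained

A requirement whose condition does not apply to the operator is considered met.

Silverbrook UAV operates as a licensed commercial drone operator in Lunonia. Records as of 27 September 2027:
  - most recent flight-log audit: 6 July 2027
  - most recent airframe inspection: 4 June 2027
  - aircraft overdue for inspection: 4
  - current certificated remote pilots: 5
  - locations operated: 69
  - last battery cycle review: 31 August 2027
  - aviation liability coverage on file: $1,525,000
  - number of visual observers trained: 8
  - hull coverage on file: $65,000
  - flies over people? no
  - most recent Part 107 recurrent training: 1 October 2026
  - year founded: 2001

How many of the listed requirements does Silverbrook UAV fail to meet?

1. battery cycle review 27 days ago vs limit 45 → met
2. certificated remote pilots 5 ≥ 5 → met
3. condition 'flies over people' does not hold → requirement n/a → met
4. airframe inspection 115 days ago vs limit 120 → met
5. aircraft overdue for inspection 4 > 2 → not met
6. Part 107 recurrent training 361 days ago vs limit 270 → not met
7. hull coverage $65,000 ≥ $20,000 → met
8. aviation liability coverage $1,525,000 ≥ $1,275,000 → met
9. flight-log audit 83 days ago vs limit 90 → met
10. visual observers trained 8 ≥ 4 → met
Not met: 2 of 10

2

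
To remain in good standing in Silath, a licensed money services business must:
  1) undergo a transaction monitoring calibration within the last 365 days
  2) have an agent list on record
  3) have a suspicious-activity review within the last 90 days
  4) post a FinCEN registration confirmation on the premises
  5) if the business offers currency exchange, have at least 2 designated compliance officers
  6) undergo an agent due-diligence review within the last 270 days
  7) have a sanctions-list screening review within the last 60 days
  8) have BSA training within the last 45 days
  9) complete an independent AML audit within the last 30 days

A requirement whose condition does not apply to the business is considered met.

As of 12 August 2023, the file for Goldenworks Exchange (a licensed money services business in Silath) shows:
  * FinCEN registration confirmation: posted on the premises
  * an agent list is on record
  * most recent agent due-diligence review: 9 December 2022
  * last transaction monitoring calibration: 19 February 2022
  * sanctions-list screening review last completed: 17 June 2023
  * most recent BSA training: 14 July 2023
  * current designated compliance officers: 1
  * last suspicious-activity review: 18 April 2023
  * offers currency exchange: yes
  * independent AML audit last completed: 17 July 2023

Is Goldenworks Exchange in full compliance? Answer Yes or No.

1. transaction monitoring calibration 539 days ago vs limit 365 → not met
2. agent list present → met
3. suspicious-activity review 116 days ago vs limit 90 → not met
4. FinCEN registration confirmation present → met
5. condition 'offers currency exchange' holds; designated compliance officers 1 < 2 → not met
6. agent due-diligence review 246 days ago vs limit 270 → met
7. sanctions-list screening review 56 days ago vs limit 60 → met
8. BSA training 29 days ago vs limit 45 → met
9. independent AML audit 26 days ago vs limit 30 → met
Not met: 1, 3, 5

No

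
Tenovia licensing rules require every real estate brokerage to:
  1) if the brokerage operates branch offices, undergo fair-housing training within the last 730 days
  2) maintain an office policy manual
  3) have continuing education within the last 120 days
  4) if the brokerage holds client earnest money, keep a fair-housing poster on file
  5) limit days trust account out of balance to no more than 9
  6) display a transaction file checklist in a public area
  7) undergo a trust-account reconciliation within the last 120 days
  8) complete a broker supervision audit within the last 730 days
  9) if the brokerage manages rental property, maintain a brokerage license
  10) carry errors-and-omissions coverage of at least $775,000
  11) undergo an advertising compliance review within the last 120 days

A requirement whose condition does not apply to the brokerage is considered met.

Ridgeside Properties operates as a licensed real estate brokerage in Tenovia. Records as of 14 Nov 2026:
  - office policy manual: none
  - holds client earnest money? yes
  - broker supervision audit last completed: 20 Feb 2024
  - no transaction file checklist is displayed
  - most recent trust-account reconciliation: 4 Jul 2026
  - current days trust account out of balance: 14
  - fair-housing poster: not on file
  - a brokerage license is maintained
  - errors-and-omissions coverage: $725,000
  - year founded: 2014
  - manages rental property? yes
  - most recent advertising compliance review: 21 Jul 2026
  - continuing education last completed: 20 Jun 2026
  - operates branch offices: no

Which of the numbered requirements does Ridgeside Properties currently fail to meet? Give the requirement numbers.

1. condition 'operates branch offices' does not hold → requirement n/a → met
2. office policy manual absent → not met
3. continuing education 147 days ago vs limit 120 → not met
4. condition 'holds client earnest money' holds; fair-housing poster absent → not met
5. days trust account out of balance 14 > 9 → not met
6. transaction file checklist absent → not met
7. trust-account reconciliation 133 days ago vs limit 120 → not met
8. broker supervision audit 998 days ago vs limit 730 → not met
9. condition 'manages rental property' holds; brokerage license present → met
10. errors-and-omissions coverage $725,000 < $775,000 → not met
11. advertising compliance review 116 days ago vs limit 120 → met
Not met: 2, 3, 4, 5, 6, 7, 8, 10

2, 3, 4, 5, 6, 7, 8, 10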